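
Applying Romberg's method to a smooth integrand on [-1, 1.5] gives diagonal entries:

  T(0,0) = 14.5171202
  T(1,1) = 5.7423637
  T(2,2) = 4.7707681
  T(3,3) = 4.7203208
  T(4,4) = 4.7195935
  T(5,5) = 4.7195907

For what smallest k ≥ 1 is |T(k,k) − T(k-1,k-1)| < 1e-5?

k = 5

|T(1,1) − T(0,0)| = 8.7747565 ≥ 1e-5
|T(2,2) − T(1,1)| = 0.9715956 ≥ 1e-5
|T(3,3) − T(2,2)| = 0.0504473 ≥ 1e-5
|T(4,4) − T(3,3)| = 0.0007273 ≥ 1e-5
|T(5,5) − T(4,4)| = 0.0000028 < 1e-5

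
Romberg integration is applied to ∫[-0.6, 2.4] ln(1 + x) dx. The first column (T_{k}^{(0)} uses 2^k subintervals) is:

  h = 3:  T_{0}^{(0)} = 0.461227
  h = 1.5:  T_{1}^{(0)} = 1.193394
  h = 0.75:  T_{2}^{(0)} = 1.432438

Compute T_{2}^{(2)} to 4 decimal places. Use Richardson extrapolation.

1.5171

T_{1}^{(1)} = (4·1.193394 − 0.461227) / 3 = 1.437450
T_{2}^{(1)} = 1.432438 + (1.432438 − 1.193394)/3 = 1.512119
T_{2}^{(2)} = (16·1.512119 − 1.437450) / 15 = 1.517097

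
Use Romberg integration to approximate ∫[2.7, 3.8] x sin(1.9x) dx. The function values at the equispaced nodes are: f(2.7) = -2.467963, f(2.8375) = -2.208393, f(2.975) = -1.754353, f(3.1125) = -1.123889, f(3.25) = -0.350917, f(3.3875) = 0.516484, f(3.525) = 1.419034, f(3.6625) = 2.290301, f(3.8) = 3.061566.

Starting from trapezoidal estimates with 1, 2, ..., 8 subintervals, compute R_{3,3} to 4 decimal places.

R_{0,0} (trapezoid, 1 panel, h=1.1000): 0.326482
R_{1,0} (trapezoid, 2 panels, h=0.5500): -0.029764
R_{2,0} (trapezoid, 4 panels, h=0.2750): -0.107094
R_{3,0} (trapezoid, 8 panels, h=0.1375): -0.125803
R_{1,1} = -0.029764 + (-0.029764 − 0.326482)/3 = -0.148513
R_{2,1} = -0.107094 + (-0.107094 − (-0.029764))/3 = -0.132871
R_{3,1} = -0.125803 + (-0.125803 − (-0.107094))/3 = -0.132039
R_{2,2} = -0.132871 + (-0.132871 − (-0.148513))/15 = -0.131828
R_{3,2} = -0.132039 + (-0.132039 − (-0.132871))/15 = -0.131984
R_{3,3} = -0.131984 + (-0.131984 − (-0.131828))/63 = -0.131986

-0.1320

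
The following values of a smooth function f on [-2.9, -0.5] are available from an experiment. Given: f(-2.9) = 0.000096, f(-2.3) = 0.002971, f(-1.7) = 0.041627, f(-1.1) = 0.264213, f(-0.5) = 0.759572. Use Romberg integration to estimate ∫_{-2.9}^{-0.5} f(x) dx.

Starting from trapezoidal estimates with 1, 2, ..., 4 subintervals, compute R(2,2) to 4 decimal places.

R(0,0) (trapezoid, 1 panel, h=2.4000): 0.911602
R(1,0) (trapezoid, 2 panels, h=1.2000): 0.505753
R(2,0) (trapezoid, 4 panels, h=0.6000): 0.413187
R(1,1) = 0.505753 + (0.505753 − 0.911602)/3 = 0.370470
R(2,1) = 0.413187 + (0.413187 − 0.505753)/3 = 0.382332
R(2,2) = 0.382332 + (0.382332 − 0.370470)/15 = 0.383123

0.3831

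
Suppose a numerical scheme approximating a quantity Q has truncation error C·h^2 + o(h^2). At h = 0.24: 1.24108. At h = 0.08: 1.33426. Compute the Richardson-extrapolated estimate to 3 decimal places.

1.346

The leading error scales as h^2; refining by a factor of 3 reduces it by 3^2 = 9.
Extrapolated value = (9·A(h/3) − A(h)) / (9 − 1)
= (9·1.33426 − 1.24108) / 8
= 10.76726 / 8 = 1.34591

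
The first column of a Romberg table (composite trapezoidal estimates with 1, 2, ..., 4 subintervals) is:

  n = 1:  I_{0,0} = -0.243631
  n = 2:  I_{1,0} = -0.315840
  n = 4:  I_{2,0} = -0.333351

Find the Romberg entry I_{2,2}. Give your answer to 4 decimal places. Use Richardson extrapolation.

-0.3391

Richardson extrapolation on the trapezoidal column (denominator 4−1=3):
I_{1,1} = (4·(-0.315840) − (-0.243631)) / 3 = -0.339910
I_{2,1} = -0.333351 + (-0.333351 − (-0.315840))/3 = -0.339188
I_{2,2} = -0.339188 + (-0.339188 − (-0.339910))/15 = -0.339140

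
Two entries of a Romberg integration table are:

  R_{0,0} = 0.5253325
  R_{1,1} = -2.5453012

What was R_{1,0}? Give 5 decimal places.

From R_{1,1} = (4·R_{1,0} − R_{0,0})/3, solve for R_{1,0}:
4·R_{1,0} = 3·(-2.5453012) + 0.5253325 = -7.1105711
R_{1,0} = -1.7776428

-1.77764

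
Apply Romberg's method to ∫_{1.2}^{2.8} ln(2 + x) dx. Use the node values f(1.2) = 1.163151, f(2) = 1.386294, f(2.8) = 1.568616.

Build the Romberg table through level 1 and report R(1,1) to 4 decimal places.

2.2072

R(0,0) (trapezoid, 1 panel, h=1.6000): 2.185414
R(1,0) (trapezoid, 2 panels, h=0.8000): 2.201742
R(1,1) = 2.201742 + (2.201742 − 2.185414)/3 = 2.207185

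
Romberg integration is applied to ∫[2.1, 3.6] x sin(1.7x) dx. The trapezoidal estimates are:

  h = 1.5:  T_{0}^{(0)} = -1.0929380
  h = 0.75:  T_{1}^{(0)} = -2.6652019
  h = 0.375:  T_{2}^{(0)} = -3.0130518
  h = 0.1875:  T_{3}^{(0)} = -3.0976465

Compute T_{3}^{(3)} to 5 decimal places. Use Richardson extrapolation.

-3.12564

Richardson extrapolation on the trapezoidal column (denominator 4−1=3):
T_{1}^{(1)} = (4·(-2.6652019) − (-1.0929380)) / 3 = -3.1892899
T_{2}^{(1)} = (4·(-3.0130518) − (-2.6652019)) / 3 = -3.1290018
T_{3}^{(1)} = -3.0976465 + (-3.0976465 − (-3.0130518))/3 = -3.1258447
T_{2}^{(2)} = (16·(-3.1290018) − (-3.1892899)) / 15 = -3.1249826
T_{3}^{(2)} = -3.1258447 + (-3.1258447 − (-3.1290018))/15 = -3.1256342
T_{3}^{(3)} = -3.1256342 + (-3.1256342 − (-3.1249826))/63 = -3.1256445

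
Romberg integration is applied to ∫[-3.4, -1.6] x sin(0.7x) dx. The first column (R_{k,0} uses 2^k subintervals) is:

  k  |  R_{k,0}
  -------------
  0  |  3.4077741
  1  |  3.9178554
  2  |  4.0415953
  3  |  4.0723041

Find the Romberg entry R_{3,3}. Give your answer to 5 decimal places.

R_{1,1} = (4·3.9178554 − 3.4077741) / 3 = 4.0878825
R_{2,1} = (4·4.0415953 − 3.9178554) / 3 = 4.0828419
R_{3,1} = (4·4.0723041 − 4.0415953) / 3 = 4.0825404
R_{2,2} = 4.0828419 + (4.0828419 − 4.0878825)/15 = 4.0825059
R_{3,2} = 4.0825404 + (4.0825404 − 4.0828419)/15 = 4.0825203
R_{3,3} = (64·4.0825203 − 4.0825059) / 63 = 4.0825205

4.08252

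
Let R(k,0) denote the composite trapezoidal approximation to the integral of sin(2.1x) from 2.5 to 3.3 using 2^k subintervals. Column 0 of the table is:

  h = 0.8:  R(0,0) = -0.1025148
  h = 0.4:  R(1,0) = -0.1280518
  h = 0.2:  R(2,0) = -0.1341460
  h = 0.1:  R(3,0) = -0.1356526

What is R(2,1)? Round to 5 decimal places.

-0.13618

R(2,1) = -0.1341460 + (-0.1341460 − (-0.1280518))/3 = -0.1361774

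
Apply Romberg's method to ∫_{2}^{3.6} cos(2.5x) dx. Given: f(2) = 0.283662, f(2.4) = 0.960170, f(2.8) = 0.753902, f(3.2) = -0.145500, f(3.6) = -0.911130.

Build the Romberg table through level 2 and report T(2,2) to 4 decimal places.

T(0,0) (trapezoid, 1 panel, h=1.6000): -0.501974
T(1,0) (trapezoid, 2 panels, h=0.8000): 0.352134
T(2,0) (trapezoid, 4 panels, h=0.4000): 0.501935
T(1,1) = 0.352134 + (0.352134 − (-0.501974))/3 = 0.636837
T(2,1) = 0.501935 + (0.501935 − 0.352134)/3 = 0.551869
T(2,2) = 0.551869 + (0.551869 − 0.636837)/15 = 0.546204

0.5462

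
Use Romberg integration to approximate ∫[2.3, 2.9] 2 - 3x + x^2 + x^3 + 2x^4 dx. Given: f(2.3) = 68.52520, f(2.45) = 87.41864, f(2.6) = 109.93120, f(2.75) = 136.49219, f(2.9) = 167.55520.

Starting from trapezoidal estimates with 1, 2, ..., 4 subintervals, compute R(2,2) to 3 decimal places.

R(0,0) (trapezoid, 1 panel, h=0.6000): 70.82412
R(1,0) (trapezoid, 2 panels, h=0.3000): 68.39142
R(2,0) (trapezoid, 4 panels, h=0.1500): 67.78233
R(1,1) = 68.39142 + (68.39142 − 70.82412)/3 = 67.58052
R(2,1) = 67.78233 + (67.78233 − 68.39142)/3 = 67.57930
R(2,2) = 67.57930 + (67.57930 − 67.58052)/15 = 67.57922

67.579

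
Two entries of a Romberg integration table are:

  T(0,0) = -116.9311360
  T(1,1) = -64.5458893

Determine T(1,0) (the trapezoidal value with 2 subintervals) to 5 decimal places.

-77.64220

From T(1,1) = (4·T(1,0) − T(0,0))/3, solve for T(1,0):
4·T(1,0) = 3·(-64.5458893) + (-116.9311360) = -310.5688039
T(1,0) = -77.6422010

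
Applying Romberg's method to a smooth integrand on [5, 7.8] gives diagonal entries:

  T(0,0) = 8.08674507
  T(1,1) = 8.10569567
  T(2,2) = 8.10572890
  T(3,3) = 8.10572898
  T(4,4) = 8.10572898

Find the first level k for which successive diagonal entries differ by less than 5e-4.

|T(1,1) − T(0,0)| = 0.01895060 ≥ 5e-4
|T(2,2) − T(1,1)| = 0.00003323 < 5e-4

k = 2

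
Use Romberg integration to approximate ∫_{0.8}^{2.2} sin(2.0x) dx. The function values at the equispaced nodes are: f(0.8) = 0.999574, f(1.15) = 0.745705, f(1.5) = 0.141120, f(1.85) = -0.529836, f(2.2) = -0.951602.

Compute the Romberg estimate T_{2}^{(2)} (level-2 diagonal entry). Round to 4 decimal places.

0.1390

T_{0}^{(0)} (trapezoid, 1 panel, h=1.4000): 0.033580
T_{1}^{(0)} (trapezoid, 2 panels, h=0.7000): 0.115574
T_{2}^{(0)} (trapezoid, 4 panels, h=0.3500): 0.133341
T_{1}^{(1)} = 0.115574 + (0.115574 − 0.033580)/3 = 0.142905
T_{2}^{(1)} = 0.133341 + (0.133341 − 0.115574)/3 = 0.139263
T_{2}^{(2)} = 0.139263 + (0.139263 − 0.142905)/15 = 0.139020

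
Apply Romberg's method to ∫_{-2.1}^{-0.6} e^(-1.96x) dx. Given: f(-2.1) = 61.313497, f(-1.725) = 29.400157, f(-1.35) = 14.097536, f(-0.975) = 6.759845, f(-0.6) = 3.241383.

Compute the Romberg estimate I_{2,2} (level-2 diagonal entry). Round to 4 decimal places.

29.6362

I_{0,0} (trapezoid, 1 panel, h=1.5000): 48.416160
I_{1,0} (trapezoid, 2 panels, h=0.7500): 34.781232
I_{2,0} (trapezoid, 4 panels, h=0.3750): 30.950617
I_{1,1} = 34.781232 + (34.781232 − 48.416160)/3 = 30.236256
I_{2,1} = 30.950617 + (30.950617 − 34.781232)/3 = 29.673745
I_{2,2} = 29.673745 + (29.673745 − 30.236256)/15 = 29.636244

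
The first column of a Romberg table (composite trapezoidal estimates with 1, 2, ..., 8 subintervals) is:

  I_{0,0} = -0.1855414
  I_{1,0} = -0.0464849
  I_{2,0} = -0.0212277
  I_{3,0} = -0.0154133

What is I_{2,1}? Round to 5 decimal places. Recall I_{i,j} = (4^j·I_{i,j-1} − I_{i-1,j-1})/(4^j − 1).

-0.01281

Richardson extrapolation on the trapezoidal column (denominator 4−1=3):
I_{2,1} = (4·(-0.0212277) − (-0.0464849)) / 3 = -0.0128086
(Column j=1 coincides with Simpson's rule on the same nodes.)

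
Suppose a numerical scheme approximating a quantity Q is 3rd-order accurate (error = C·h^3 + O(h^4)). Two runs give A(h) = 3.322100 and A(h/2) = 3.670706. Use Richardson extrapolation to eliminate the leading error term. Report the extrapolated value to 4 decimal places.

3.7205

The leading error scales as h^3; refining by a factor of 2 reduces it by 2^3 = 8.
Extrapolated value = (8·A(h/2) − A(h)) / (8 − 1)
= (8·3.670706 − 3.322100) / 7
= 26.043548 / 7 = 3.720507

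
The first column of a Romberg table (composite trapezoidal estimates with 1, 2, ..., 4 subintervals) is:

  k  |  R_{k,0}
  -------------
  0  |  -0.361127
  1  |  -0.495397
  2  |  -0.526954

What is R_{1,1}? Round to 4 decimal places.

Richardson extrapolation on the trapezoidal column (denominator 4−1=3):
R_{1,1} = -0.495397 + (-0.495397 − (-0.361127))/3 = -0.540154

-0.5402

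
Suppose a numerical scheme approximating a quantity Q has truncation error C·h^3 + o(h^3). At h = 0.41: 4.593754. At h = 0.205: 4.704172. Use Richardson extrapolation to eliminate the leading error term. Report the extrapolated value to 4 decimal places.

4.7199

The leading error scales as h^3; refining by a factor of 2 reduces it by 2^3 = 8.
Extrapolated value = (8·A(h/2) − A(h)) / (8 − 1)
= (8·4.704172 − 4.593754) / 7
= 33.039622 / 7 = 4.719946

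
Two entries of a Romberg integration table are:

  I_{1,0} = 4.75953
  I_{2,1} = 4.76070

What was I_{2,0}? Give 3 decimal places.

4.760

From I_{2,1} = (4·I_{2,0} − I_{1,0})/3, solve for I_{2,0}:
4·I_{2,0} = 3·4.76070 + 4.75953 = 19.04163
I_{2,0} = 4.76041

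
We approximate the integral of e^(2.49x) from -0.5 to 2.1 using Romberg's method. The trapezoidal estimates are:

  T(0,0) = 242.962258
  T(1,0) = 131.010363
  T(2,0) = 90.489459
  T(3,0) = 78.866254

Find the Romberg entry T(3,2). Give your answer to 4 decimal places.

74.8591

Richardson extrapolation on the trapezoidal column (denominator 4−1=3):
T(2,1) = 90.489459 + (90.489459 − 131.010363)/3 = 76.982491
T(3,1) = 78.866254 + (78.866254 − 90.489459)/3 = 74.991852
T(3,2) = (16·74.991852 − 76.982491) / 15 = 74.859143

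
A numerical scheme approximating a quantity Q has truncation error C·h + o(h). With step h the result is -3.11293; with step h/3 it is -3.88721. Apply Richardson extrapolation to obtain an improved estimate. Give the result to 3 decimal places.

Extrapolated value = (3·A(h/3) − A(h)) / (3 − 1)
= (3·(-3.88721) − (-3.11293)) / 2
= -8.54870 / 2 = -4.27435

-4.274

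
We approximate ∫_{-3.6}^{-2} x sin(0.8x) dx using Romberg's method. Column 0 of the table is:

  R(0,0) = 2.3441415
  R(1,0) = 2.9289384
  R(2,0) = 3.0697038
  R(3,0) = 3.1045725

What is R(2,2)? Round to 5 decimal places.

3.11614

Richardson extrapolation on the trapezoidal column (denominator 4−1=3):
R(1,1) = (4·2.9289384 − 2.3441415) / 3 = 3.1238707
R(2,1) = 3.0697038 + (3.0697038 − 2.9289384)/3 = 3.1166256
R(2,2) = 3.1166256 + (3.1166256 − 3.1238707)/15 = 3.1161426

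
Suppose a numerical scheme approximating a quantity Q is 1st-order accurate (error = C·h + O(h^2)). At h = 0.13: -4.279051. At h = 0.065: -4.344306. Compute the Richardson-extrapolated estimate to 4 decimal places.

-4.4096

The leading error scales as h; refining by a factor of 2 reduces it by 2^1 = 2.
Extrapolated value = (2·A(h/2) − A(h)) / (2 − 1)
= (2·(-4.344306) − (-4.279051)) / 1
= -4.409561 / 1 = -4.409561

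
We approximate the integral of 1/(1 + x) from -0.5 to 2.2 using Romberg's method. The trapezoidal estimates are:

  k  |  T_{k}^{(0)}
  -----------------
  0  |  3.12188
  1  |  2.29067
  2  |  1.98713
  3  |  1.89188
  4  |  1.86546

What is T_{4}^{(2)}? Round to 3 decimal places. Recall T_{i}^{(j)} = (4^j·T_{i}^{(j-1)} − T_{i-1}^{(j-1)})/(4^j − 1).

1.856

Richardson extrapolation on the trapezoidal column (denominator 4−1=3):
T_{3}^{(1)} = (4·1.89188 − 1.98713) / 3 = 1.86013
T_{4}^{(1)} = 1.86546 + (1.86546 − 1.89188)/3 = 1.85665
T_{4}^{(2)} = (16·1.85665 − 1.86013) / 15 = 1.85642
(Column j=1 coincides with Simpson's rule on the same nodes.)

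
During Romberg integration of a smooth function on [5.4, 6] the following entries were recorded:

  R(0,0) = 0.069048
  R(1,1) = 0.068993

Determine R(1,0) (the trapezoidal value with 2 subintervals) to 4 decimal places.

0.0690

From R(1,1) = (4·R(1,0) − R(0,0))/3, solve for R(1,0):
4·R(1,0) = 3·0.068993 + 0.069048 = 0.276027
R(1,0) = 0.069007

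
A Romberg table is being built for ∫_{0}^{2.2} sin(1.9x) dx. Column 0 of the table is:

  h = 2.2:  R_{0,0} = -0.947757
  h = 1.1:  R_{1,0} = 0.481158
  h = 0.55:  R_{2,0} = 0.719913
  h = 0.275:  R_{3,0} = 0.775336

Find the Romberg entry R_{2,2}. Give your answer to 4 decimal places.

0.7890

Richardson extrapolation on the trapezoidal column (denominator 4−1=3):
R_{1,1} = 0.481158 + (0.481158 − (-0.947757))/3 = 0.957463
R_{2,1} = (4·0.719913 − 0.481158) / 3 = 0.799498
R_{2,2} = (16·0.799498 − 0.957463) / 15 = 0.788967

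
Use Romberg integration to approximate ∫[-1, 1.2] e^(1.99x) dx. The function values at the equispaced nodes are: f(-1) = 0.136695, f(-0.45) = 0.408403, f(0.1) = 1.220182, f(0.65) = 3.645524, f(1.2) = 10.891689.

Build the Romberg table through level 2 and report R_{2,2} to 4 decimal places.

R_{0,0} (trapezoid, 1 panel, h=2.2000): 12.131222
R_{1,0} (trapezoid, 2 panels, h=1.1000): 7.407811
R_{2,0} (trapezoid, 4 panels, h=0.5500): 5.933566
R_{1,1} = 7.407811 + (7.407811 − 12.131222)/3 = 5.833341
R_{2,1} = 5.933566 + (5.933566 − 7.407811)/3 = 5.442151
R_{2,2} = 5.442151 + (5.442151 − 5.833341)/15 = 5.416072

5.4161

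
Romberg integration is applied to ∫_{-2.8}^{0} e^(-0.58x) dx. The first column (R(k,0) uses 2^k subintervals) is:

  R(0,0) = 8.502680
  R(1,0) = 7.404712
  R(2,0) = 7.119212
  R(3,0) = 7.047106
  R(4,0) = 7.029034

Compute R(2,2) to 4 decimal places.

Richardson extrapolation on the trapezoidal column (denominator 4−1=3):
R(1,1) = 7.404712 + (7.404712 − 8.502680)/3 = 7.038723
R(2,1) = 7.119212 + (7.119212 − 7.404712)/3 = 7.024045
R(2,2) = (16·7.024045 − 7.038723) / 15 = 7.023066

7.0231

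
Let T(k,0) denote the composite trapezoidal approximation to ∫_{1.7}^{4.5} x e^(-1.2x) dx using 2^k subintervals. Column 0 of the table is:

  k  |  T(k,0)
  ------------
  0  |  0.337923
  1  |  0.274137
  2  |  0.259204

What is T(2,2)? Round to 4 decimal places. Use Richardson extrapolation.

T(1,1) = 0.274137 + (0.274137 − 0.337923)/3 = 0.252875
T(2,1) = (4·0.259204 − 0.274137) / 3 = 0.254226
T(2,2) = (16·0.254226 − 0.252875) / 15 = 0.254316

0.2543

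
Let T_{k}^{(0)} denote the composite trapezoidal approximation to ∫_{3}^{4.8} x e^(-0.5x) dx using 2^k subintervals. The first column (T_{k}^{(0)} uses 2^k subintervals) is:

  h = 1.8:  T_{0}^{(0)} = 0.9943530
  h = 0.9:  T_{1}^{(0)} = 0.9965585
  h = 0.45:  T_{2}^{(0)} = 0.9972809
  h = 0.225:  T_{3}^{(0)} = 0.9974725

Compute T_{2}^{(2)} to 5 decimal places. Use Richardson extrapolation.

0.99754

T_{1}^{(1)} = 0.9965585 + (0.9965585 − 0.9943530)/3 = 0.9972937
T_{2}^{(1)} = (4·0.9972809 − 0.9965585) / 3 = 0.9975217
T_{2}^{(2)} = 0.9975217 + (0.9975217 − 0.9972937)/15 = 0.9975369
(Column j=1 coincides with Simpson's rule on the same nodes.)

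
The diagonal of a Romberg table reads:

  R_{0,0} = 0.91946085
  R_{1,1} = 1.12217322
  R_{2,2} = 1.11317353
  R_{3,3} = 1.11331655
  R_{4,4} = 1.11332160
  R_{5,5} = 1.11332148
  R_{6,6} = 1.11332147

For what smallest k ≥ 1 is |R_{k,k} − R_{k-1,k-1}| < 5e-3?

k = 3

|R_{1,1} − R_{0,0}| = 0.20271237 ≥ 5e-3
|R_{2,2} − R_{1,1}| = 0.00899969 ≥ 5e-3
|R_{3,3} − R_{2,2}| = 0.00014302 < 5e-3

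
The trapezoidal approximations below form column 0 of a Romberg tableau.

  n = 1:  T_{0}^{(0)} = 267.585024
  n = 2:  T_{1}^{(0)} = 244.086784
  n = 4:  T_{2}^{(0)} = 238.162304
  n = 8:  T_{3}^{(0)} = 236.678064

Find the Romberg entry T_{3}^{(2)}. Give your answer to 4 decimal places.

236.1830

T_{2}^{(1)} = 238.162304 + (238.162304 − 244.086784)/3 = 236.187477
T_{3}^{(1)} = 236.678064 + (236.678064 − 238.162304)/3 = 236.183317
T_{3}^{(2)} = (16·236.183317 − 236.187477) / 15 = 236.183040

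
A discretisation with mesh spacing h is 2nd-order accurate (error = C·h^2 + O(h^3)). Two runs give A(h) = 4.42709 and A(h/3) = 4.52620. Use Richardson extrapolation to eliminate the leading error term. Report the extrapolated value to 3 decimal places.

The leading error scales as h^2; refining by a factor of 3 reduces it by 3^2 = 9.
Extrapolated value = (9·A(h/3) − A(h)) / (9 − 1)
= (9·4.52620 − 4.42709) / 8
= 36.30871 / 8 = 4.53859

4.539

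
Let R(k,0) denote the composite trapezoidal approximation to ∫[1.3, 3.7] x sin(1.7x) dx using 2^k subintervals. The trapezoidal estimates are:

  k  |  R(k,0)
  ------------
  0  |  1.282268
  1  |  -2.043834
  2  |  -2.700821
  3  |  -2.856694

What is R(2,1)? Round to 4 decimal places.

-2.9198

Richardson extrapolation on the trapezoidal column (denominator 4−1=3):
R(2,1) = -2.700821 + (-2.700821 − (-2.043834))/3 = -2.919817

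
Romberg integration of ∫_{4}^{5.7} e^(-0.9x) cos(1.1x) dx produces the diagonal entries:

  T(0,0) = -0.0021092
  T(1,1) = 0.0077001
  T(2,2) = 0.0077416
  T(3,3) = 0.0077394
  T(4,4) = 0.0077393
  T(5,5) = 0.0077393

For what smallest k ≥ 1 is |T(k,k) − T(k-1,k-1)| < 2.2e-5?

k = 3

|T(1,1) − T(0,0)| = 0.0098093 ≥ 2.2e-5
|T(2,2) − T(1,1)| = 0.0000415 ≥ 2.2e-5
|T(3,3) − T(2,2)| = 0.0000022 < 2.2e-5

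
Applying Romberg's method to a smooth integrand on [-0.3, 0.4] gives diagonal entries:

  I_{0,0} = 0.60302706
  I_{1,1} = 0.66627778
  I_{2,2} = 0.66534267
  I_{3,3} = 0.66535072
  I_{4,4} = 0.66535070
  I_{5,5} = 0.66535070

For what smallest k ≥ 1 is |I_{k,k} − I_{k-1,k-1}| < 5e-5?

k = 3

|I_{1,1} − I_{0,0}| = 0.06325072 ≥ 5e-5
|I_{2,2} − I_{1,1}| = 0.00093511 ≥ 5e-5
|I_{3,3} − I_{2,2}| = 0.00000805 < 5e-5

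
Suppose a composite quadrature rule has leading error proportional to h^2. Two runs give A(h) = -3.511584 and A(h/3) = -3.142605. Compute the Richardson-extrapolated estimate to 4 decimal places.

-3.0965

The leading error scales as h^2; refining by a factor of 3 reduces it by 3^2 = 9.
Extrapolated value = (9·A(h/3) − A(h)) / (9 − 1)
= (9·(-3.142605) − (-3.511584)) / 8
= -24.771861 / 8 = -3.096483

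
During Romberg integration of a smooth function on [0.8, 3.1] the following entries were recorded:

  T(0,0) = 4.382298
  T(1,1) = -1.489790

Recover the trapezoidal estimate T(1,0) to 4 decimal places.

From T(1,1) = (4·T(1,0) − T(0,0))/3, solve for T(1,0):
4·T(1,0) = 3·(-1.489790) + 4.382298 = -0.087072
T(1,0) = -0.021768

-0.0218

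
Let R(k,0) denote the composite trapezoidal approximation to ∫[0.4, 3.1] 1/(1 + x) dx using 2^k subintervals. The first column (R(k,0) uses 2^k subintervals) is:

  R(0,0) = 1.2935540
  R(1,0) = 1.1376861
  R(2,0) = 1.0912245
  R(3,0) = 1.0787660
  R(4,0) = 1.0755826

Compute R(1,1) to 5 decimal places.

1.08573

Richardson extrapolation on the trapezoidal column (denominator 4−1=3):
R(1,1) = 1.1376861 + (1.1376861 − 1.2935540)/3 = 1.0857301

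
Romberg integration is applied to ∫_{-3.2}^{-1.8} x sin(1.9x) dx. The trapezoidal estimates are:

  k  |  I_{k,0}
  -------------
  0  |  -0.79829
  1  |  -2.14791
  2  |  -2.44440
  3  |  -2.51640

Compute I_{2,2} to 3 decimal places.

-2.540

Richardson extrapolation on the trapezoidal column (denominator 4−1=3):
I_{1,1} = -2.14791 + (-2.14791 − (-0.79829))/3 = -2.59778
I_{2,1} = -2.44440 + (-2.44440 − (-2.14791))/3 = -2.54323
I_{2,2} = (16·(-2.54323) − (-2.59778)) / 15 = -2.53959
(Column j=1 coincides with Simpson's rule on the same nodes.)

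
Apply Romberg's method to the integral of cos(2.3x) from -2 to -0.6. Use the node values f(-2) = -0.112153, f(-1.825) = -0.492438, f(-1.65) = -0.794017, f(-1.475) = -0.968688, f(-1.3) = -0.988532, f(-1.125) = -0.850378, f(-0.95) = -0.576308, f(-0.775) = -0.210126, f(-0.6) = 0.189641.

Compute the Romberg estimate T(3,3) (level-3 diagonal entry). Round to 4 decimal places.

T(0,0) (trapezoid, 1 panel, h=1.4000): 0.054242
T(1,0) (trapezoid, 2 panels, h=0.7000): -0.664852
T(2,0) (trapezoid, 4 panels, h=0.3500): -0.812040
T(3,0) (trapezoid, 8 panels, h=0.1750): -0.847305
T(1,1) = -0.664852 + (-0.664852 − 0.054242)/3 = -0.904550
T(2,1) = -0.812040 + (-0.812040 − (-0.664852))/3 = -0.861103
T(3,1) = -0.847305 + (-0.847305 − (-0.812040))/3 = -0.859060
T(2,2) = -0.861103 + (-0.861103 − (-0.904550))/15 = -0.858207
T(3,2) = -0.859060 + (-0.859060 − (-0.861103))/15 = -0.858924
T(3,3) = -0.858924 + (-0.858924 − (-0.858207))/63 = -0.858935

-0.8589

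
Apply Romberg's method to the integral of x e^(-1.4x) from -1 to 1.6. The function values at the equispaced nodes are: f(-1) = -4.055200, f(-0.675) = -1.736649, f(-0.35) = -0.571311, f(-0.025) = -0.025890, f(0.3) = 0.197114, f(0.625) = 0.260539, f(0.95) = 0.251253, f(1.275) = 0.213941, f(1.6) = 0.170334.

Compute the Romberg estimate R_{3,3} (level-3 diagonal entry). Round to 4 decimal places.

R_{0,0} (trapezoid, 1 panel, h=2.6000): -5.050326
R_{1,0} (trapezoid, 2 panels, h=1.3000): -2.268915
R_{2,0} (trapezoid, 4 panels, h=0.6500): -1.342495
R_{3,0} (trapezoid, 8 panels, h=0.3250): -1.089867
R_{1,1} = -2.268915 + (-2.268915 − (-5.050326))/3 = -1.341778
R_{2,1} = -1.342495 + (-1.342495 − (-2.268915))/3 = -1.033688
R_{3,1} = -1.089867 + (-1.089867 − (-1.342495))/3 = -1.005658
R_{2,2} = -1.033688 + (-1.033688 − (-1.341778))/15 = -1.013149
R_{3,2} = -1.005658 + (-1.005658 − (-1.033688))/15 = -1.003789
R_{3,3} = -1.003789 + (-1.003789 − (-1.013149))/63 = -1.003640

-1.0036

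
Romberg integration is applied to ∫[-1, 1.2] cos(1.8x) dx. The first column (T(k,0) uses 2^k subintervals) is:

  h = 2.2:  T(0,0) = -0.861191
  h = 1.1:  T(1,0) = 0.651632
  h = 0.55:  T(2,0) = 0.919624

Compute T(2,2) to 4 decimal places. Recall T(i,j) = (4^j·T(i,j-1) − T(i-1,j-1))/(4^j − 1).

0.9992

Richardson extrapolation on the trapezoidal column (denominator 4−1=3):
T(1,1) = 0.651632 + (0.651632 − (-0.861191))/3 = 1.155906
T(2,1) = (4·0.919624 − 0.651632) / 3 = 1.008955
T(2,2) = (16·1.008955 − 1.155906) / 15 = 0.999158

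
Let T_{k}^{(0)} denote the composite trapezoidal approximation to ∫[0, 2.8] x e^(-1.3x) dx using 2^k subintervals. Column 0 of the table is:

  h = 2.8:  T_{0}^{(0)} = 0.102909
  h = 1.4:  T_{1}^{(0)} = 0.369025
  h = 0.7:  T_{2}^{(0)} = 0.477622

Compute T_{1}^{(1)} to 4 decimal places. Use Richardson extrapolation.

T_{1}^{(1)} = 0.369025 + (0.369025 − 0.102909)/3 = 0.457730
(Column j=1 coincides with Simpson's rule on the same nodes.)

0.4577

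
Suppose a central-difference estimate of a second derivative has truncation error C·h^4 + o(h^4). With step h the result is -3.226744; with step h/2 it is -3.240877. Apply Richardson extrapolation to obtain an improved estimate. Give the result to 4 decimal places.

Extrapolated value = (16·A(h/2) − A(h)) / (16 − 1)
= (16·(-3.240877) − (-3.226744)) / 15
= -48.627288 / 15 = -3.241819

-3.2418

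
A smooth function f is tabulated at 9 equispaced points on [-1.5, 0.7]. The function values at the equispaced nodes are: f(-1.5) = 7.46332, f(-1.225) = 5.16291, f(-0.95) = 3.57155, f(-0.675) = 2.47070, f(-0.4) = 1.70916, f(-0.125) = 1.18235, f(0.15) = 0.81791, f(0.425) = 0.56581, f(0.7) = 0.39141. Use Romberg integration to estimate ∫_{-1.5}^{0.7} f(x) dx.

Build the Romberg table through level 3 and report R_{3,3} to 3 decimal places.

R_{0,0} (trapezoid, 1 panel, h=2.2000): 8.64020
R_{1,0} (trapezoid, 2 panels, h=1.1000): 6.20018
R_{2,0} (trapezoid, 4 panels, h=0.5500): 5.51429
R_{3,0} (trapezoid, 8 panels, h=0.2750): 5.33713
R_{1,1} = 6.20018 + (6.20018 − 8.64020)/3 = 5.38684
R_{2,1} = 5.51429 + (5.51429 − 6.20018)/3 = 5.28566
R_{3,1} = 5.33713 + (5.33713 − 5.51429)/3 = 5.27808
R_{2,2} = 5.28566 + (5.28566 − 5.38684)/15 = 5.27891
R_{3,2} = 5.27808 + (5.27808 − 5.28566)/15 = 5.27757
R_{3,3} = 5.27757 + (5.27757 − 5.27891)/63 = 5.27755

5.278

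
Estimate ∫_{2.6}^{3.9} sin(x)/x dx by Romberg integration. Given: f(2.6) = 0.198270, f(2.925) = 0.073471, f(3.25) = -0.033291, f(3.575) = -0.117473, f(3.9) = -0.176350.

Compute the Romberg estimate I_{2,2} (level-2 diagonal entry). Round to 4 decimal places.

I_{0,0} (trapezoid, 1 panel, h=1.3000): 0.014248
I_{1,0} (trapezoid, 2 panels, h=0.6500): -0.014515
I_{2,0} (trapezoid, 4 panels, h=0.3250): -0.021558
I_{1,1} = -0.014515 + (-0.014515 − 0.014248)/3 = -0.024103
I_{2,1} = -0.021558 + (-0.021558 − (-0.014515))/3 = -0.023906
I_{2,2} = -0.023906 + (-0.023906 − (-0.024103))/15 = -0.023893

-0.0239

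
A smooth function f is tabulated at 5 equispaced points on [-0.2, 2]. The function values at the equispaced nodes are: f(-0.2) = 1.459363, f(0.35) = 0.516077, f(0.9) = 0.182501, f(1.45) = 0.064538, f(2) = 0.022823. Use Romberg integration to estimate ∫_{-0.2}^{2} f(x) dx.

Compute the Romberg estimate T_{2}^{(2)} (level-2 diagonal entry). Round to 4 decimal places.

0.7613

T_{0}^{(0)} (trapezoid, 1 panel, h=2.2000): 1.630405
T_{1}^{(0)} (trapezoid, 2 panels, h=1.1000): 1.015953
T_{2}^{(0)} (trapezoid, 4 panels, h=0.5500): 0.827315
T_{1}^{(1)} = 1.015953 + (1.015953 − 1.630405)/3 = 0.811136
T_{2}^{(1)} = 0.827315 + (0.827315 − 1.015953)/3 = 0.764436
T_{2}^{(2)} = 0.764436 + (0.764436 − 0.811136)/15 = 0.761323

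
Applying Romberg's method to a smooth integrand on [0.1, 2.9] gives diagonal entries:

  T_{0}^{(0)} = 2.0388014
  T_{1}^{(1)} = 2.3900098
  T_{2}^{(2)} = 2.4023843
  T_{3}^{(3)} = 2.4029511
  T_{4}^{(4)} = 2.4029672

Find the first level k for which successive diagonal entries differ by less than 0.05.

k = 2

|T_{1}^{(1)} − T_{0}^{(0)}| = 0.3512084 ≥ 0.05
|T_{2}^{(2)} − T_{1}^{(1)}| = 0.0123745 < 0.05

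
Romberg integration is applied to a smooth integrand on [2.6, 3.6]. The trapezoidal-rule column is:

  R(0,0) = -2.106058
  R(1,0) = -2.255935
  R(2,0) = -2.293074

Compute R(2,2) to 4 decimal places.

Richardson extrapolation on the trapezoidal column (denominator 4−1=3):
R(1,1) = (4·(-2.255935) − (-2.106058)) / 3 = -2.305894
R(2,1) = (4·(-2.293074) − (-2.255935)) / 3 = -2.305454
R(2,2) = -2.305454 + (-2.305454 − (-2.305894))/15 = -2.305425

-2.3054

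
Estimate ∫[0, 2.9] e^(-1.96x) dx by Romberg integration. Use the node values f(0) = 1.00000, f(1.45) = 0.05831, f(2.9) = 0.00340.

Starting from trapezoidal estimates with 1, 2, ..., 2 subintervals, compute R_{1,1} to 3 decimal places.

R_{0,0} (trapezoid, 1 panel, h=2.9000): 1.45493
R_{1,0} (trapezoid, 2 panels, h=1.4500): 0.81201
R_{1,1} = 0.81201 + (0.81201 − 1.45493)/3 = 0.59770

0.598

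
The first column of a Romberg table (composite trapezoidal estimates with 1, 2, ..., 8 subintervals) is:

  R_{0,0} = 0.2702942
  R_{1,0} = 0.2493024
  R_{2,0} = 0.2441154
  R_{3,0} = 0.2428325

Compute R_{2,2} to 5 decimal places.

R_{1,1} = 0.2493024 + (0.2493024 − 0.2702942)/3 = 0.2423051
R_{2,1} = 0.2441154 + (0.2441154 − 0.2493024)/3 = 0.2423864
R_{2,2} = (16·0.2423864 − 0.2423051) / 15 = 0.2423918
(Column j=1 coincides with Simpson's rule on the same nodes.)

0.24239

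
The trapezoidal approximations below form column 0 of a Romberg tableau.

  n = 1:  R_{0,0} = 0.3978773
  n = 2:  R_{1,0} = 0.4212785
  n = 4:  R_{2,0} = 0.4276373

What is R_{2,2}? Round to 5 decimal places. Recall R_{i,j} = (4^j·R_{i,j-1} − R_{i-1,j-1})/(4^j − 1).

R_{1,1} = (4·0.4212785 − 0.3978773) / 3 = 0.4290789
R_{2,1} = 0.4276373 + (0.4276373 − 0.4212785)/3 = 0.4297569
R_{2,2} = (16·0.4297569 − 0.4290789) / 15 = 0.4298021

0.42980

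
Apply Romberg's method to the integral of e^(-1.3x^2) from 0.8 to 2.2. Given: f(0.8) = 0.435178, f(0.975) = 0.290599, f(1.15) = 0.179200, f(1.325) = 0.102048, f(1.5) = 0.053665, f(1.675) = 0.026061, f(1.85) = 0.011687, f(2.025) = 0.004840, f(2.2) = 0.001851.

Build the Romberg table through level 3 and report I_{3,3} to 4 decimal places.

I_{0,0} (trapezoid, 1 panel, h=1.4000): 0.305920
I_{1,0} (trapezoid, 2 panels, h=0.7000): 0.190526
I_{2,0} (trapezoid, 4 panels, h=0.3500): 0.162073
I_{3,0} (trapezoid, 8 panels, h=0.1750): 0.155158
I_{1,1} = 0.190526 + (0.190526 − 0.305920)/3 = 0.152061
I_{2,1} = 0.162073 + (0.162073 − 0.190526)/3 = 0.152589
I_{3,1} = 0.155158 + (0.155158 − 0.162073)/3 = 0.152853
I_{2,2} = 0.152589 + (0.152589 − 0.152061)/15 = 0.152624
I_{3,2} = 0.152853 + (0.152853 − 0.152589)/15 = 0.152871
I_{3,3} = 0.152871 + (0.152871 − 0.152624)/63 = 0.152875

0.1529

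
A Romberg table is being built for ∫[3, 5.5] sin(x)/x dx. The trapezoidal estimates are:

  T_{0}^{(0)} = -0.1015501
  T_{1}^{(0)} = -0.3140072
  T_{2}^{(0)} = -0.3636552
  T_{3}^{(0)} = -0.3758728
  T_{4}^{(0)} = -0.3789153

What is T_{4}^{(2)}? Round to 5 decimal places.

T_{3}^{(1)} = (4·(-0.3758728) − (-0.3636552)) / 3 = -0.3799453
T_{4}^{(1)} = (4·(-0.3789153) − (-0.3758728)) / 3 = -0.3799295
T_{4}^{(2)} = (16·(-0.3799295) − (-0.3799453)) / 15 = -0.3799284
(Column j=1 coincides with Simpson's rule on the same nodes.)

-0.37993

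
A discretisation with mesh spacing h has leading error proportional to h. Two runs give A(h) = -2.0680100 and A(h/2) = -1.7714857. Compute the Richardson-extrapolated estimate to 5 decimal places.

Extrapolated value = (2·A(h/2) − A(h)) / (2 − 1)
= (2·(-1.7714857) − (-2.0680100)) / 1
= -1.4749614 / 1 = -1.4749614

-1.47496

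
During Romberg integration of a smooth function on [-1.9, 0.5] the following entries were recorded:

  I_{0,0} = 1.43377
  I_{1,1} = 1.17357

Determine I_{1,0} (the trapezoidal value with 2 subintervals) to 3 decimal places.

From I_{1,1} = (4·I_{1,0} − I_{0,0})/3, solve for I_{1,0}:
4·I_{1,0} = 3·1.17357 + 1.43377 = 4.95448
I_{1,0} = 1.23862

1.239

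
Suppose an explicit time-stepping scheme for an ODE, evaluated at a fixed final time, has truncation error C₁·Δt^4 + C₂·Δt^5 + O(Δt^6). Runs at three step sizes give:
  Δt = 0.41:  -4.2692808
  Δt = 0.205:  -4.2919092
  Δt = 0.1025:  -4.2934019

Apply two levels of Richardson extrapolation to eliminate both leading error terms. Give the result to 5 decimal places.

-4.29350

First eliminate the Δt^4 term (factor 2^4 = 16):
  B₁ = (16·(-4.2919092) − (-4.2692808))/15 = -4.2934178
  B₂ = (16·(-4.2934019) − (-4.2919092))/15 = -4.2935014
Then eliminate the Δt^5 term (factor 2^5 = 32):
  (32·(-4.2935014) − (-4.2934178))/31 = -4.2935041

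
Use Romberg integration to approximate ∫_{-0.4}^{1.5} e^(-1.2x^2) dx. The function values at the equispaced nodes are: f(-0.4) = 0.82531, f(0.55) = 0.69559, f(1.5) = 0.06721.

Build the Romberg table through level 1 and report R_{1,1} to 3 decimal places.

1.164

R_{0,0} (trapezoid, 1 panel, h=1.9000): 0.84789
R_{1,0} (trapezoid, 2 panels, h=0.9500): 1.08476
R_{1,1} = 1.08476 + (1.08476 − 0.84789)/3 = 1.16372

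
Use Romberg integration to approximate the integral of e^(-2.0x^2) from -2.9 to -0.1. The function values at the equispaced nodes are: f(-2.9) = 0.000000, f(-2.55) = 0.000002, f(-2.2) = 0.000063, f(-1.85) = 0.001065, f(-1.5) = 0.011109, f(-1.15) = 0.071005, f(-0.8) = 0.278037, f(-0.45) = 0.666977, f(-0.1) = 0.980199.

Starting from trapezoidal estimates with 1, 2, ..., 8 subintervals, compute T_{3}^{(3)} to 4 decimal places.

0.5295

T_{0}^{(0)} (trapezoid, 1 panel, h=2.8000): 1.372279
T_{1}^{(0)} (trapezoid, 2 panels, h=1.4000): 0.701692
T_{2}^{(0)} (trapezoid, 4 panels, h=0.7000): 0.545516
T_{3}^{(0)} (trapezoid, 8 panels, h=0.3500): 0.531425
T_{1}^{(1)} = 0.701692 + (0.701692 − 1.372279)/3 = 0.478163
T_{2}^{(1)} = 0.545516 + (0.545516 − 0.701692)/3 = 0.493457
T_{3}^{(1)} = 0.531425 + (0.531425 − 0.545516)/3 = 0.526728
T_{2}^{(2)} = 0.493457 + (0.493457 − 0.478163)/15 = 0.494477
T_{3}^{(2)} = 0.526728 + (0.526728 − 0.493457)/15 = 0.528946
T_{3}^{(3)} = 0.528946 + (0.528946 − 0.494477)/63 = 0.529493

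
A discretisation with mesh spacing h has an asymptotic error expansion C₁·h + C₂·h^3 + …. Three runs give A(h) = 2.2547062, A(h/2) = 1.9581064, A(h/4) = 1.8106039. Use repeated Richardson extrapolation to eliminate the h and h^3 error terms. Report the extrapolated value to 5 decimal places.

First eliminate the h term (factor 2^1 = 2):
  B₁ = (2·1.9581064 − 2.2547062)/1 = 1.6615066
  B₂ = (2·1.8106039 − 1.9581064)/1 = 1.6631014
Then eliminate the h^3 term (factor 2^3 = 8):
  (8·1.6631014 − 1.6615066)/7 = 1.6633292

1.66333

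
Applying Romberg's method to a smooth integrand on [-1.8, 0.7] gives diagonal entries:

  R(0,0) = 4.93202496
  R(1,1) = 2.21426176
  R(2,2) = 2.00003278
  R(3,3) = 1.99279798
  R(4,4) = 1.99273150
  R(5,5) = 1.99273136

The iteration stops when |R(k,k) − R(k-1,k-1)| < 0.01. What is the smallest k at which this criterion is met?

|R(1,1) − R(0,0)| = 2.71776320 ≥ 0.01
|R(2,2) − R(1,1)| = 0.21422898 ≥ 0.01
|R(3,3) − R(2,2)| = 0.00723480 < 0.01

k = 3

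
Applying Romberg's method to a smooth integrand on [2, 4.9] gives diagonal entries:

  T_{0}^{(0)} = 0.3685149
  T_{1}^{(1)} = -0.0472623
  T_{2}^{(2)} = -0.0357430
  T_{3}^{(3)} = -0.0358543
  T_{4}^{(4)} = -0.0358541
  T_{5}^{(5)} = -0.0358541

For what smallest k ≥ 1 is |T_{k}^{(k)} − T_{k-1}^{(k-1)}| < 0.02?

k = 2

|T_{1}^{(1)} − T_{0}^{(0)}| = 0.4157772 ≥ 0.02
|T_{2}^{(2)} − T_{1}^{(1)}| = 0.0115193 < 0.02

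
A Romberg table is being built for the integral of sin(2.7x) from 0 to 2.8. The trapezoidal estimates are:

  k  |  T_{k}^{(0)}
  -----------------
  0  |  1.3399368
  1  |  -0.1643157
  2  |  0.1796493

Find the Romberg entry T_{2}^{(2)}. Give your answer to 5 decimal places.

Richardson extrapolation on the trapezoidal column (denominator 4−1=3):
T_{1}^{(1)} = (4·(-0.1643157) − 1.3399368) / 3 = -0.6657332
T_{2}^{(1)} = (4·0.1796493 − (-0.1643157)) / 3 = 0.2943043
T_{2}^{(2)} = 0.2943043 + (0.2943043 − (-0.6657332))/15 = 0.3583068
(Column j=1 coincides with Simpson's rule on the same nodes.)

0.35831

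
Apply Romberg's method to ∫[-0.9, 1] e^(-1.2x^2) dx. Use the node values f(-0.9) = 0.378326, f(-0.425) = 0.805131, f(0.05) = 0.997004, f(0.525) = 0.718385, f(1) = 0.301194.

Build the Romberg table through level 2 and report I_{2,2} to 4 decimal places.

I_{0,0} (trapezoid, 1 panel, h=1.9000): 0.645544
I_{1,0} (trapezoid, 2 panels, h=0.9500): 1.269926
I_{2,0} (trapezoid, 4 panels, h=0.4750): 1.358633
I_{1,1} = 1.269926 + (1.269926 − 0.645544)/3 = 1.478053
I_{2,1} = 1.358633 + (1.358633 − 1.269926)/3 = 1.388202
I_{2,2} = 1.388202 + (1.388202 − 1.478053)/15 = 1.382212

1.3822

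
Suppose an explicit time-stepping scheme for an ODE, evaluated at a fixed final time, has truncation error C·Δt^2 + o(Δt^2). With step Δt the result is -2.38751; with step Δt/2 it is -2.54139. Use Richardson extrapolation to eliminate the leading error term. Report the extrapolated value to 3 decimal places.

Extrapolated value = (4·A(Δt/2) − A(Δt)) / (4 − 1)
= (4·(-2.54139) − (-2.38751)) / 3
= -7.77805 / 3 = -2.59268

-2.593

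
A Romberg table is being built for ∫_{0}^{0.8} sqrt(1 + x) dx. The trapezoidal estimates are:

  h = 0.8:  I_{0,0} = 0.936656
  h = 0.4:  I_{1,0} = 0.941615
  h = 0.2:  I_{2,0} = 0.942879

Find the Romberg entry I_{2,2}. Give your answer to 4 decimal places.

0.9433

I_{1,1} = 0.941615 + (0.941615 − 0.936656)/3 = 0.943268
I_{2,1} = (4·0.942879 − 0.941615) / 3 = 0.943300
I_{2,2} = 0.943300 + (0.943300 − 0.943268)/15 = 0.943302
(Column j=1 coincides with Simpson's rule on the same nodes.)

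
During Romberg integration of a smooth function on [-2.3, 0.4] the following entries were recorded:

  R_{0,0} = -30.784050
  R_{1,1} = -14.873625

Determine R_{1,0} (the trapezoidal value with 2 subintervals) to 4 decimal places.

From R_{1,1} = (4·R_{1,0} − R_{0,0})/3, solve for R_{1,0}:
4·R_{1,0} = 3·(-14.873625) + (-30.784050) = -75.404925
R_{1,0} = -18.851231

-18.8512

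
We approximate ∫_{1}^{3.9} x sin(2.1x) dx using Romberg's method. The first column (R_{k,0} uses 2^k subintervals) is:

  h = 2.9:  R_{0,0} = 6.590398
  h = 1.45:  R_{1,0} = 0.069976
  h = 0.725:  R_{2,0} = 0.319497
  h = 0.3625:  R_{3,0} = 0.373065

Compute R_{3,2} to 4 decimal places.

0.3901

R_{2,1} = (4·0.319497 − 0.069976) / 3 = 0.402671
R_{3,1} = 0.373065 + (0.373065 − 0.319497)/3 = 0.390921
R_{3,2} = (16·0.390921 − 0.402671) / 15 = 0.390138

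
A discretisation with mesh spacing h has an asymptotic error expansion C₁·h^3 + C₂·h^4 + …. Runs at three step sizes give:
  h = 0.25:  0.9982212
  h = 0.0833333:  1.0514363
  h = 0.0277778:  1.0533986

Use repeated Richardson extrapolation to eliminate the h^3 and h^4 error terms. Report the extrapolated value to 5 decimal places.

1.05347

First eliminate the h^3 term (factor 3^3 = 27):
  B₁ = (27·1.0514363 − 0.9982212)/26 = 1.0534830
  B₂ = (27·1.0533986 − 1.0514363)/26 = 1.0534741
Then eliminate the h^4 term (factor 3^4 = 81):
  (81·1.0534741 − 1.0534830)/80 = 1.0534740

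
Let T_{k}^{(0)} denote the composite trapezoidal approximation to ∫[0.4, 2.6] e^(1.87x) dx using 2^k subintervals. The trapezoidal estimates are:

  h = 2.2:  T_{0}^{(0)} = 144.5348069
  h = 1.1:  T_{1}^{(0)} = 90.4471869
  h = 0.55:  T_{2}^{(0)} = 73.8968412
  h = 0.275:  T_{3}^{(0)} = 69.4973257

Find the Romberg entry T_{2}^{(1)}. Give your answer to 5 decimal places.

Richardson extrapolation on the trapezoidal column (denominator 4−1=3):
T_{2}^{(1)} = (4·73.8968412 − 90.4471869) / 3 = 68.3800593

68.38006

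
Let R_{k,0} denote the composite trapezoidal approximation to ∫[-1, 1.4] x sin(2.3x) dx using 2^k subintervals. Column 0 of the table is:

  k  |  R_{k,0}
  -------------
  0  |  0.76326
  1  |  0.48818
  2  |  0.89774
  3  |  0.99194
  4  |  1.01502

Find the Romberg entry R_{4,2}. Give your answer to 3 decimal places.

1.023

R_{3,1} = (4·0.99194 − 0.89774) / 3 = 1.02334
R_{4,1} = (4·1.01502 − 0.99194) / 3 = 1.02271
R_{4,2} = 1.02271 + (1.02271 − 1.02334)/15 = 1.02267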